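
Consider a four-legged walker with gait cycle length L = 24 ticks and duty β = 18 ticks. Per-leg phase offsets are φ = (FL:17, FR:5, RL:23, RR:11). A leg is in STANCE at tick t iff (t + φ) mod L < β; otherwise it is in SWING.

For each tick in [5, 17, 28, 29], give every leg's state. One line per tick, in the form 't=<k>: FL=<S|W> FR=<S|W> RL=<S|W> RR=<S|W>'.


t=5: phase=(22,10,4,16) vs β=18 → FL=W FR=S RL=S RR=S
t=17: phase=(10,22,16,4) vs β=18 → FL=S FR=W RL=S RR=S
t=28: phase=(21,9,3,15) vs β=18 → FL=W FR=S RL=S RR=S
t=29: phase=(22,10,4,16) vs β=18 → FL=W FR=S RL=S RR=S

t=5: FL=W FR=S RL=S RR=S
t=17: FL=S FR=W RL=S RR=S
t=28: FL=W FR=S RL=S RR=S
t=29: FL=W FR=S RL=S RR=S


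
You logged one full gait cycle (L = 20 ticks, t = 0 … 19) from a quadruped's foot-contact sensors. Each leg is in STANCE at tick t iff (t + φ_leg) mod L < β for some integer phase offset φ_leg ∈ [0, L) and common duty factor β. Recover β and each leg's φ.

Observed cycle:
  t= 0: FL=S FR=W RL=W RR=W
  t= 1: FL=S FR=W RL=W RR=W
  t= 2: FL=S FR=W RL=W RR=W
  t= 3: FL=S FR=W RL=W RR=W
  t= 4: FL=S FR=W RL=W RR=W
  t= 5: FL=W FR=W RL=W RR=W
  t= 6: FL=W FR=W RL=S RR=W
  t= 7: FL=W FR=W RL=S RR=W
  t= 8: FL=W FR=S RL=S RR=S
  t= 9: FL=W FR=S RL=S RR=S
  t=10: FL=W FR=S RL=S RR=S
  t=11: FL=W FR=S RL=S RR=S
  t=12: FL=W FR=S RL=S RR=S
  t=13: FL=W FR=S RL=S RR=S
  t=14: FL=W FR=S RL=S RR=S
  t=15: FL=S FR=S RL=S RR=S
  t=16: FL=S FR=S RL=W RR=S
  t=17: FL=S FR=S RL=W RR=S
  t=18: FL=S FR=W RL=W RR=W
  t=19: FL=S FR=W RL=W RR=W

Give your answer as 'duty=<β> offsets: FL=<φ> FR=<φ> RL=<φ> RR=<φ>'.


duty β = stance ticks per leg = 10
FL: stance ticks = 10; W→S at t=15 → φ=5
FR: stance ticks = 10; W→S at t=8 → φ=12
RL: stance ticks = 10; W→S at t=6 → φ=14
RR: stance ticks = 10; W→S at t=8 → φ=12

duty=10 offsets: FL=5 FR=12 RL=14 RR=12


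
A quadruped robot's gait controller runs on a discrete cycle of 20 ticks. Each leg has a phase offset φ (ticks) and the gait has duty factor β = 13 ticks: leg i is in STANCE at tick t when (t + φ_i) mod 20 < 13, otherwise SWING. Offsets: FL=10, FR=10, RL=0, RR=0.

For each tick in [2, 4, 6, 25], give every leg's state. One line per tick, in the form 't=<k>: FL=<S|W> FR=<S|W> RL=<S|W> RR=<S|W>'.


t=2: FL=S FR=S RL=S RR=S
t=4: FL=W FR=W RL=S RR=S
t=6: FL=W FR=W RL=S RR=S
t=25: FL=W FR=W RL=S RR=S

t=2: phase=(12,12,2,2) vs β=13 → FL=S FR=S RL=S RR=S
t=4: phase=(14,14,4,4) vs β=13 → FL=W FR=W RL=S RR=S
t=6: phase=(16,16,6,6) vs β=13 → FL=W FR=W RL=S RR=S
t=25: phase=(15,15,5,5) vs β=13 → FL=W FR=W RL=S RR=S


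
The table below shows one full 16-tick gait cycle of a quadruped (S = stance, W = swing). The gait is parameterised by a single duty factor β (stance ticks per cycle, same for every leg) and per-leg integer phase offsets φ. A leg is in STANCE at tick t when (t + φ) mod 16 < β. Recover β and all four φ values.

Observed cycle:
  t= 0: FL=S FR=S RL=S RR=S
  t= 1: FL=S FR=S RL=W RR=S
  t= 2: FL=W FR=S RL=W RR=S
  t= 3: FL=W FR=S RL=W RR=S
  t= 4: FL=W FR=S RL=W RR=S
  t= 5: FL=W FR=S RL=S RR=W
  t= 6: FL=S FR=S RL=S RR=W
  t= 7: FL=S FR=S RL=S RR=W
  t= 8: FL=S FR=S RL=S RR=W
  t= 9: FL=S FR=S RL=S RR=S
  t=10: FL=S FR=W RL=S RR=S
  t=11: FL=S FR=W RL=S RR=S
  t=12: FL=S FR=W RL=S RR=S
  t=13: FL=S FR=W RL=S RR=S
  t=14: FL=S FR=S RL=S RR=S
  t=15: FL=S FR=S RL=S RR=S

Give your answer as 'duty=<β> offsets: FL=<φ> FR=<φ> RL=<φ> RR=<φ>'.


duty β = stance ticks per leg = 12
FL: stance ticks = 12; W→S at t=6 → φ=10
FR: stance ticks = 12; W→S at t=14 → φ=2
RL: stance ticks = 12; W→S at t=5 → φ=11
RR: stance ticks = 12; W→S at t=9 → φ=7

duty=12 offsets: FL=10 FR=2 RL=11 RR=7


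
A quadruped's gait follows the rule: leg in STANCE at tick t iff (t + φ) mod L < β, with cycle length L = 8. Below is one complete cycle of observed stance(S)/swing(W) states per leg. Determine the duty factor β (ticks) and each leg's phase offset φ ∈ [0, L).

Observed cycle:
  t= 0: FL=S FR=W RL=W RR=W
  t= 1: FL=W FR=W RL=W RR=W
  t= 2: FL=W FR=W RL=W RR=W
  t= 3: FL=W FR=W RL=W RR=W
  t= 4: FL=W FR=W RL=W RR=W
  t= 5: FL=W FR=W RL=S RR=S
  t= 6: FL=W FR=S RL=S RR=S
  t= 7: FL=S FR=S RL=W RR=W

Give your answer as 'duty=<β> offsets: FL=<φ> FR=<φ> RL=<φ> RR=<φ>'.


duty β = stance ticks per leg = 2
FL: stance ticks = 2; W→S at t=7 → φ=1
FR: stance ticks = 2; W→S at t=6 → φ=2
RL: stance ticks = 2; W→S at t=5 → φ=3
RR: stance ticks = 2; W→S at t=5 → φ=3

duty=2 offsets: FL=1 FR=2 RL=3 RR=3


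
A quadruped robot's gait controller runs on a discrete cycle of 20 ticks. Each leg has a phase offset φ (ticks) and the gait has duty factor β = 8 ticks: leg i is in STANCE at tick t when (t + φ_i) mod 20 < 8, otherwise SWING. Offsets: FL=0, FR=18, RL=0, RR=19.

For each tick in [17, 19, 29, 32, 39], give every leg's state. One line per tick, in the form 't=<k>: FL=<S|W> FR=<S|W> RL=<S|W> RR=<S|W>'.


t=17: FL=W FR=W RL=W RR=W
t=19: FL=W FR=W RL=W RR=W
t=29: FL=W FR=S RL=W RR=W
t=32: FL=W FR=W RL=W RR=W
t=39: FL=W FR=W RL=W RR=W

t=17: phase=(17,15,17,16) vs β=8 → FL=W FR=W RL=W RR=W
t=19: phase=(19,17,19,18) vs β=8 → FL=W FR=W RL=W RR=W
t=29: phase=(9,7,9,8) vs β=8 → FL=W FR=S RL=W RR=W
t=32: phase=(12,10,12,11) vs β=8 → FL=W FR=W RL=W RR=W
t=39: phase=(19,17,19,18) vs β=8 → FL=W FR=W RL=W RR=W


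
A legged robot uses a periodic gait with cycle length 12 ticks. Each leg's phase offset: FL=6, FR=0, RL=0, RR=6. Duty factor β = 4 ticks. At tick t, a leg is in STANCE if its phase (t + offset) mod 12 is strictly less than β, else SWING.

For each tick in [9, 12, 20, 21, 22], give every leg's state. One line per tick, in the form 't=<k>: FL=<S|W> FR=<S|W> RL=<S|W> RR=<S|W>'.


t=9: phase=(3,9,9,3) vs β=4 → FL=S FR=W RL=W RR=S
t=12: phase=(6,0,0,6) vs β=4 → FL=W FR=S RL=S RR=W
t=20: phase=(2,8,8,2) vs β=4 → FL=S FR=W RL=W RR=S
t=21: phase=(3,9,9,3) vs β=4 → FL=S FR=W RL=W RR=S
t=22: phase=(4,10,10,4) vs β=4 → FL=W FR=W RL=W RR=W

t=9: FL=S FR=W RL=W RR=S
t=12: FL=W FR=S RL=S RR=W
t=20: FL=S FR=W RL=W RR=S
t=21: FL=S FR=W RL=W RR=S
t=22: FL=W FR=W RL=W RR=W


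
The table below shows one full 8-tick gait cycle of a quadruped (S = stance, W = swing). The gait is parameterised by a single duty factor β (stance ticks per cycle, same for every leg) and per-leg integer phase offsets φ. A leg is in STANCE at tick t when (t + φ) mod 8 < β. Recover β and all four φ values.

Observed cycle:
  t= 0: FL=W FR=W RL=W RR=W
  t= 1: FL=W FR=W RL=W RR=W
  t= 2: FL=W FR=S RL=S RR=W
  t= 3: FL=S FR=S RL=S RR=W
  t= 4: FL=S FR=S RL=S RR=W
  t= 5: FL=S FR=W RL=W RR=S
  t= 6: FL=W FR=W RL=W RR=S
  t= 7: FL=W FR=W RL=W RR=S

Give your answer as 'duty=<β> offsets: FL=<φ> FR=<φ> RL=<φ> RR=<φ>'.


duty=3 offsets: FL=5 FR=6 RL=6 RR=3

duty β = stance ticks per leg = 3
FL: stance ticks = 3; W→S at t=3 → φ=5
FR: stance ticks = 3; W→S at t=2 → φ=6
RL: stance ticks = 3; W→S at t=2 → φ=6
RR: stance ticks = 3; W→S at t=5 → φ=3


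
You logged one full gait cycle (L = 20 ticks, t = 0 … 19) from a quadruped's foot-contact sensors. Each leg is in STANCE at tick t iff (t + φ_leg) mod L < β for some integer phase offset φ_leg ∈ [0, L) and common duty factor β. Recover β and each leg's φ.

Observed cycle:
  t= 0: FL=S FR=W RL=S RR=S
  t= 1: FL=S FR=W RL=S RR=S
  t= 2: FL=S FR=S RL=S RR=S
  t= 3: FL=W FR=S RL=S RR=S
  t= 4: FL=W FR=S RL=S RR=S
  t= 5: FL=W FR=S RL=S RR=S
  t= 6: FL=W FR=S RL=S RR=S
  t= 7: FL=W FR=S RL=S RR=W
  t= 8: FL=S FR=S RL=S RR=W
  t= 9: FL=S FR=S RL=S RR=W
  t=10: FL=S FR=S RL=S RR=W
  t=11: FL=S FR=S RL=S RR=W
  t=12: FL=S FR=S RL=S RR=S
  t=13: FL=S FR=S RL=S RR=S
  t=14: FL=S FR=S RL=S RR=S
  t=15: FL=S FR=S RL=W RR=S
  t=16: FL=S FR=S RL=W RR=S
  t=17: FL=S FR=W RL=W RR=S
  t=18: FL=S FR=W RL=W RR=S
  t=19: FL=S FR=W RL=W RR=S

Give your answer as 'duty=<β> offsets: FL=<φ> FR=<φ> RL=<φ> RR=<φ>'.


duty β = stance ticks per leg = 15
FL: stance ticks = 15; W→S at t=8 → φ=12
FR: stance ticks = 15; W→S at t=2 → φ=18
RL: stance ticks = 15; W→S at t=0 → φ=0
RR: stance ticks = 15; W→S at t=12 → φ=8

duty=15 offsets: FL=12 FR=18 RL=0 RR=8


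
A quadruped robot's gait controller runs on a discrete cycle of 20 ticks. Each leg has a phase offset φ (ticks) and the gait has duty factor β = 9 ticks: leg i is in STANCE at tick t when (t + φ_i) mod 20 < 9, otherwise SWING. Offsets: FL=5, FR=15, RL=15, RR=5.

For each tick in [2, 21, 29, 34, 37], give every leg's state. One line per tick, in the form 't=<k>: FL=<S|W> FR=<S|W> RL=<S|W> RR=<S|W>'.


t=2: FL=S FR=W RL=W RR=S
t=21: FL=S FR=W RL=W RR=S
t=29: FL=W FR=S RL=S RR=W
t=34: FL=W FR=W RL=W RR=W
t=37: FL=S FR=W RL=W RR=S

t=2: phase=(7,17,17,7) vs β=9 → FL=S FR=W RL=W RR=S
t=21: phase=(6,16,16,6) vs β=9 → FL=S FR=W RL=W RR=S
t=29: phase=(14,4,4,14) vs β=9 → FL=W FR=S RL=S RR=W
t=34: phase=(19,9,9,19) vs β=9 → FL=W FR=W RL=W RR=W
t=37: phase=(2,12,12,2) vs β=9 → FL=S FR=W RL=W RR=S


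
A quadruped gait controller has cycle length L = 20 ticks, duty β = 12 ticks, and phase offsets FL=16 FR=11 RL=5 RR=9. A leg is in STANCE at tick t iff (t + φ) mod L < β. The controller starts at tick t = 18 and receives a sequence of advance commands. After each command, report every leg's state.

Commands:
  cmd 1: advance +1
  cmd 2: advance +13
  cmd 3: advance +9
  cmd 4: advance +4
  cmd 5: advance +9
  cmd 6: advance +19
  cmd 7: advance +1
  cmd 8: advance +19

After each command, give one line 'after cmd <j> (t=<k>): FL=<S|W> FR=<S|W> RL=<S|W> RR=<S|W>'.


start t=18: FL=W FR=S RL=S RR=S
cmd 1: advance +1 → t=19, phase=(15,10,4,8) → FL=W FR=S RL=S RR=S
cmd 2: advance +13 → t=32, phase=(8,3,17,1) → FL=S FR=S RL=W RR=S
cmd 3: advance +9 → t=41, phase=(17,12,6,10) → FL=W FR=W RL=S RR=S
cmd 4: advance +4 → t=45, phase=(1,16,10,14) → FL=S FR=W RL=S RR=W
cmd 5: advance +9 → t=54, phase=(10,5,19,3) → FL=S FR=S RL=W RR=S
cmd 6: advance +19 → t=73, phase=(9,4,18,2) → FL=S FR=S RL=W RR=S
cmd 7: advance +1 → t=74, phase=(10,5,19,3) → FL=S FR=S RL=W RR=S
cmd 8: advance +19 → t=93, phase=(9,4,18,2) → FL=S FR=S RL=W RR=S

after cmd 1 (t=19): FL=W FR=S RL=S RR=S
after cmd 2 (t=32): FL=S FR=S RL=W RR=S
after cmd 3 (t=41): FL=W FR=W RL=S RR=S
after cmd 4 (t=45): FL=S FR=W RL=S RR=W
after cmd 5 (t=54): FL=S FR=S RL=W RR=S
after cmd 6 (t=73): FL=S FR=S RL=W RR=S
after cmd 7 (t=74): FL=S FR=S RL=W RR=S
after cmd 8 (t=93): FL=S FR=S RL=W RR=S


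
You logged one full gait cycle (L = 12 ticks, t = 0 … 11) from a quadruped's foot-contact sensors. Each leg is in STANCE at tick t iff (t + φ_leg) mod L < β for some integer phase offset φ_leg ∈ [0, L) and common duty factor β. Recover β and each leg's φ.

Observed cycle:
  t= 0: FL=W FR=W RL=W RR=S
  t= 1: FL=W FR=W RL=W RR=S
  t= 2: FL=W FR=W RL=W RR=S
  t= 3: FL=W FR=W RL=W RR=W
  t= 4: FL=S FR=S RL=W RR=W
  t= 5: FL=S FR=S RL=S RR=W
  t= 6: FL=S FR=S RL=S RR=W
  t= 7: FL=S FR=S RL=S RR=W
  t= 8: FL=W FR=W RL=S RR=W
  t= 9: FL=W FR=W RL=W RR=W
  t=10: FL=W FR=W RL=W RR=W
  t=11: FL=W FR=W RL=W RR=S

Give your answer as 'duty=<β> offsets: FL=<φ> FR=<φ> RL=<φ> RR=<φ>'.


duty β = stance ticks per leg = 4
FL: stance ticks = 4; W→S at t=4 → φ=8
FR: stance ticks = 4; W→S at t=4 → φ=8
RL: stance ticks = 4; W→S at t=5 → φ=7
RR: stance ticks = 4; W→S at t=11 → φ=1

duty=4 offsets: FL=8 FR=8 RL=7 RR=1


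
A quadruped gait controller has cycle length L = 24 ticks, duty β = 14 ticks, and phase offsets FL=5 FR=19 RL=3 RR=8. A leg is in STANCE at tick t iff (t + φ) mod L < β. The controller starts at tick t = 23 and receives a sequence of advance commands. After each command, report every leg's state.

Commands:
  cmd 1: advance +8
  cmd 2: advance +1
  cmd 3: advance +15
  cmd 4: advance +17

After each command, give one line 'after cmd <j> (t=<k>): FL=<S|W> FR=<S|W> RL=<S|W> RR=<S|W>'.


after cmd 1 (t=31): FL=S FR=S RL=S RR=W
after cmd 2 (t=32): FL=S FR=S RL=S RR=W
after cmd 3 (t=47): FL=S FR=W RL=S RR=S
after cmd 4 (t=64): FL=W FR=S RL=W RR=S

start t=23: FL=S FR=W RL=S RR=S
cmd 1: advance +8 → t=31, phase=(12,2,10,15) → FL=S FR=S RL=S RR=W
cmd 2: advance +1 → t=32, phase=(13,3,11,16) → FL=S FR=S RL=S RR=W
cmd 3: advance +15 → t=47, phase=(4,18,2,7) → FL=S FR=W RL=S RR=S
cmd 4: advance +17 → t=64, phase=(21,11,19,0) → FL=W FR=S RL=W RR=S


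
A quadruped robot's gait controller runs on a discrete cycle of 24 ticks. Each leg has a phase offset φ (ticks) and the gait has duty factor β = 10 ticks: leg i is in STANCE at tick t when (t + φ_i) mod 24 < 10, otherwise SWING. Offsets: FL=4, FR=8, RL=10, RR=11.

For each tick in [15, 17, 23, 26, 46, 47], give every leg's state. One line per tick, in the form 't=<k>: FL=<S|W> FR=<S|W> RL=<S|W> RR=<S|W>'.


t=15: FL=W FR=W RL=S RR=S
t=17: FL=W FR=S RL=S RR=S
t=23: FL=S FR=S RL=S RR=W
t=26: FL=S FR=W RL=W RR=W
t=46: FL=S FR=S RL=S RR=S
t=47: FL=S FR=S RL=S RR=W

t=15: phase=(19,23,1,2) vs β=10 → FL=W FR=W RL=S RR=S
t=17: phase=(21,1,3,4) vs β=10 → FL=W FR=S RL=S RR=S
t=23: phase=(3,7,9,10) vs β=10 → FL=S FR=S RL=S RR=W
t=26: phase=(6,10,12,13) vs β=10 → FL=S FR=W RL=W RR=W
t=46: phase=(2,6,8,9) vs β=10 → FL=S FR=S RL=S RR=S
t=47: phase=(3,7,9,10) vs β=10 → FL=S FR=S RL=S RR=W


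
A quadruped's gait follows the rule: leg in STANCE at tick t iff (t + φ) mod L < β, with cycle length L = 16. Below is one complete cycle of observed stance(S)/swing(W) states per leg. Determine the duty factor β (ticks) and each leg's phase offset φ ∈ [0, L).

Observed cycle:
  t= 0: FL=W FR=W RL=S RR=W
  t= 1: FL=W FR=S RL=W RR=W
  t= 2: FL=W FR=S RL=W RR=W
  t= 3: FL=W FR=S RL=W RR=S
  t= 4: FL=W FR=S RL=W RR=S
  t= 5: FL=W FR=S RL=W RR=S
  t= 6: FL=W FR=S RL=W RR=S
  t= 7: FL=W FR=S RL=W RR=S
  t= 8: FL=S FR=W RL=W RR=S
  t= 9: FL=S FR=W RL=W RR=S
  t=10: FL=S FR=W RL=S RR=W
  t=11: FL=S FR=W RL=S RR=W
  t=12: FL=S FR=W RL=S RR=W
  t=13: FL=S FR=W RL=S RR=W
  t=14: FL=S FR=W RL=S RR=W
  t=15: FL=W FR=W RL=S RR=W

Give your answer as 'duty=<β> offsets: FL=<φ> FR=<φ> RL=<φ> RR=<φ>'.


duty=7 offsets: FL=8 FR=15 RL=6 RR=13

duty β = stance ticks per leg = 7
FL: stance ticks = 7; W→S at t=8 → φ=8
FR: stance ticks = 7; W→S at t=1 → φ=15
RL: stance ticks = 7; W→S at t=10 → φ=6
RR: stance ticks = 7; W→S at t=3 → φ=13


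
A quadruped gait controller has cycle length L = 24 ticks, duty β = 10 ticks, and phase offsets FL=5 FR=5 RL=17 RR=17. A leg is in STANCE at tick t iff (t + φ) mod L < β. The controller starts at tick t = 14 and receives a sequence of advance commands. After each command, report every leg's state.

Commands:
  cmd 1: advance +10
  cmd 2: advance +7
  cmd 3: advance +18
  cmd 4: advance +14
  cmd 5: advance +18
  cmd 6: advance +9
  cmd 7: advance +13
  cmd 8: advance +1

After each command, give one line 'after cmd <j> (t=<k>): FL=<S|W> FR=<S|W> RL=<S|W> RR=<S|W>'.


after cmd 1 (t=24): FL=S FR=S RL=W RR=W
after cmd 2 (t=31): FL=W FR=W RL=S RR=S
after cmd 3 (t=49): FL=S FR=S RL=W RR=W
after cmd 4 (t=63): FL=W FR=W RL=S RR=S
after cmd 5 (t=81): FL=W FR=W RL=S RR=S
after cmd 6 (t=90): FL=W FR=W RL=W RR=W
after cmd 7 (t=103): FL=W FR=W RL=S RR=S
after cmd 8 (t=104): FL=W FR=W RL=S RR=S

start t=14: FL=W FR=W RL=S RR=S
cmd 1: advance +10 → t=24, phase=(5,5,17,17) → FL=S FR=S RL=W RR=W
cmd 2: advance +7 → t=31, phase=(12,12,0,0) → FL=W FR=W RL=S RR=S
cmd 3: advance +18 → t=49, phase=(6,6,18,18) → FL=S FR=S RL=W RR=W
cmd 4: advance +14 → t=63, phase=(20,20,8,8) → FL=W FR=W RL=S RR=S
cmd 5: advance +18 → t=81, phase=(14,14,2,2) → FL=W FR=W RL=S RR=S
cmd 6: advance +9 → t=90, phase=(23,23,11,11) → FL=W FR=W RL=W RR=W
cmd 7: advance +13 → t=103, phase=(12,12,0,0) → FL=W FR=W RL=S RR=S
cmd 8: advance +1 → t=104, phase=(13,13,1,1) → FL=W FR=W RL=S RR=S


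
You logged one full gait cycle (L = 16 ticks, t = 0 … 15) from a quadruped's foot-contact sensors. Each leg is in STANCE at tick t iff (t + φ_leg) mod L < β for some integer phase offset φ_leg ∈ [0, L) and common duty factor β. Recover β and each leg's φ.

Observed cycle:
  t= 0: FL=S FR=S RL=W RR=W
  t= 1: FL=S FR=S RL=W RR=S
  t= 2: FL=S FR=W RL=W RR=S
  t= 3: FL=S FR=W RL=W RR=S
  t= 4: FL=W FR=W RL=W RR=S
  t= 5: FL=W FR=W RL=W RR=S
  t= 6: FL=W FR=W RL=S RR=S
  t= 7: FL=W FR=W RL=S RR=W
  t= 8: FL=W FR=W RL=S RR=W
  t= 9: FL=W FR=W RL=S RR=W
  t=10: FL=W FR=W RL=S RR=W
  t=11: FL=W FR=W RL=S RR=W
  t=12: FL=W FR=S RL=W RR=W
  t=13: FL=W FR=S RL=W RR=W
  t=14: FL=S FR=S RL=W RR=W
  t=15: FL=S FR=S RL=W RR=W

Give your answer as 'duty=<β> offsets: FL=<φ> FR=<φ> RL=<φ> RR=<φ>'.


duty β = stance ticks per leg = 6
FL: stance ticks = 6; W→S at t=14 → φ=2
FR: stance ticks = 6; W→S at t=12 → φ=4
RL: stance ticks = 6; W→S at t=6 → φ=10
RR: stance ticks = 6; W→S at t=1 → φ=15

duty=6 offsets: FL=2 FR=4 RL=10 RR=15


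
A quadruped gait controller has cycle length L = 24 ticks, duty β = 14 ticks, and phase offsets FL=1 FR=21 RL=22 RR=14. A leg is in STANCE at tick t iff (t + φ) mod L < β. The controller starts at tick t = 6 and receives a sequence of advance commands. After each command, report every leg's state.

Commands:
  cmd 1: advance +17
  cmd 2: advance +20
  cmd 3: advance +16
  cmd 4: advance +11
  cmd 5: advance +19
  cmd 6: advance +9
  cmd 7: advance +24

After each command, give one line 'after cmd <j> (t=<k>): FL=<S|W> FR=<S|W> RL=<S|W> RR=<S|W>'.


start t=6: FL=S FR=S RL=S RR=W
cmd 1: advance +17 → t=23, phase=(0,20,21,13) → FL=S FR=W RL=W RR=S
cmd 2: advance +20 → t=43, phase=(20,16,17,9) → FL=W FR=W RL=W RR=S
cmd 3: advance +16 → t=59, phase=(12,8,9,1) → FL=S FR=S RL=S RR=S
cmd 4: advance +11 → t=70, phase=(23,19,20,12) → FL=W FR=W RL=W RR=S
cmd 5: advance +19 → t=89, phase=(18,14,15,7) → FL=W FR=W RL=W RR=S
cmd 6: advance +9 → t=98, phase=(3,23,0,16) → FL=S FR=W RL=S RR=W
cmd 7: advance +24 → t=122, phase=(3,23,0,16) → FL=S FR=W RL=S RR=W

after cmd 1 (t=23): FL=S FR=W RL=W RR=S
after cmd 2 (t=43): FL=W FR=W RL=W RR=S
after cmd 3 (t=59): FL=S FR=S RL=S RR=S
after cmd 4 (t=70): FL=W FR=W RL=W RR=S
after cmd 5 (t=89): FL=W FR=W RL=W RR=S
after cmd 6 (t=98): FL=S FR=W RL=S RR=W
after cmd 7 (t=122): FL=S FR=W RL=S RR=W


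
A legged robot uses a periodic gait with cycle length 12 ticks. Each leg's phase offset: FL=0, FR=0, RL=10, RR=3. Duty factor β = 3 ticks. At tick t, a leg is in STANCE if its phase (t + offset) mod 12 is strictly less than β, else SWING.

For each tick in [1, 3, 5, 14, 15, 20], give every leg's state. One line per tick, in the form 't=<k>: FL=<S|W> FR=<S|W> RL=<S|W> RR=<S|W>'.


t=1: FL=S FR=S RL=W RR=W
t=3: FL=W FR=W RL=S RR=W
t=5: FL=W FR=W RL=W RR=W
t=14: FL=S FR=S RL=S RR=W
t=15: FL=W FR=W RL=S RR=W
t=20: FL=W FR=W RL=W RR=W

t=1: phase=(1,1,11,4) vs β=3 → FL=S FR=S RL=W RR=W
t=3: phase=(3,3,1,6) vs β=3 → FL=W FR=W RL=S RR=W
t=5: phase=(5,5,3,8) vs β=3 → FL=W FR=W RL=W RR=W
t=14: phase=(2,2,0,5) vs β=3 → FL=S FR=S RL=S RR=W
t=15: phase=(3,3,1,6) vs β=3 → FL=W FR=W RL=S RR=W
t=20: phase=(8,8,6,11) vs β=3 → FL=W FR=W RL=W RR=W


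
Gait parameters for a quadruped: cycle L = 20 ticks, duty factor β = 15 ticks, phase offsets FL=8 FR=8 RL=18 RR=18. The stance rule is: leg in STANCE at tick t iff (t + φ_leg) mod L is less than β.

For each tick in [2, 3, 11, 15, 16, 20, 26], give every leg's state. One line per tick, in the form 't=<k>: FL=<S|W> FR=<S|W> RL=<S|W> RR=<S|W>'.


t=2: FL=S FR=S RL=S RR=S
t=3: FL=S FR=S RL=S RR=S
t=11: FL=W FR=W RL=S RR=S
t=15: FL=S FR=S RL=S RR=S
t=16: FL=S FR=S RL=S RR=S
t=20: FL=S FR=S RL=W RR=W
t=26: FL=S FR=S RL=S RR=S

t=2: phase=(10,10,0,0) vs β=15 → FL=S FR=S RL=S RR=S
t=3: phase=(11,11,1,1) vs β=15 → FL=S FR=S RL=S RR=S
t=11: phase=(19,19,9,9) vs β=15 → FL=W FR=W RL=S RR=S
t=15: phase=(3,3,13,13) vs β=15 → FL=S FR=S RL=S RR=S
t=16: phase=(4,4,14,14) vs β=15 → FL=S FR=S RL=S RR=S
t=20: phase=(8,8,18,18) vs β=15 → FL=S FR=S RL=W RR=W
t=26: phase=(14,14,4,4) vs β=15 → FL=S FR=S RL=S RR=S


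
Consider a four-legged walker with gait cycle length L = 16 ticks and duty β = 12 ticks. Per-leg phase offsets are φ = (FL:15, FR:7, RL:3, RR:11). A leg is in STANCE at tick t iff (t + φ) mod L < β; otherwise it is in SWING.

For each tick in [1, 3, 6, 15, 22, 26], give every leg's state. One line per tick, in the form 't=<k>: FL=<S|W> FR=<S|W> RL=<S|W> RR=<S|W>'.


t=1: phase=(0,8,4,12) vs β=12 → FL=S FR=S RL=S RR=W
t=3: phase=(2,10,6,14) vs β=12 → FL=S FR=S RL=S RR=W
t=6: phase=(5,13,9,1) vs β=12 → FL=S FR=W RL=S RR=S
t=15: phase=(14,6,2,10) vs β=12 → FL=W FR=S RL=S RR=S
t=22: phase=(5,13,9,1) vs β=12 → FL=S FR=W RL=S RR=S
t=26: phase=(9,1,13,5) vs β=12 → FL=S FR=S RL=W RR=S

t=1: FL=S FR=S RL=S RR=W
t=3: FL=S FR=S RL=S RR=W
t=6: FL=S FR=W RL=S RR=S
t=15: FL=W FR=S RL=S RR=S
t=22: FL=S FR=W RL=S RR=S
t=26: FL=S FR=S RL=W RR=S


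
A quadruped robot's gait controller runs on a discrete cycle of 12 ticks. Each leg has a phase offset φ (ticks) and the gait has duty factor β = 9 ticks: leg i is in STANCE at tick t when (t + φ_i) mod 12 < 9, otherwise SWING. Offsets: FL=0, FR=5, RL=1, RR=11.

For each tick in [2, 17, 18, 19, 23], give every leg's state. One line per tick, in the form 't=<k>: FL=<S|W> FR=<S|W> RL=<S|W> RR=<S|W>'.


t=2: phase=(2,7,3,1) vs β=9 → FL=S FR=S RL=S RR=S
t=17: phase=(5,10,6,4) vs β=9 → FL=S FR=W RL=S RR=S
t=18: phase=(6,11,7,5) vs β=9 → FL=S FR=W RL=S RR=S
t=19: phase=(7,0,8,6) vs β=9 → FL=S FR=S RL=S RR=S
t=23: phase=(11,4,0,10) vs β=9 → FL=W FR=S RL=S RR=W

t=2: FL=S FR=S RL=S RR=S
t=17: FL=S FR=W RL=S RR=S
t=18: FL=S FR=W RL=S RR=S
t=19: FL=S FR=S RL=S RR=S
t=23: FL=W FR=S RL=S RR=W


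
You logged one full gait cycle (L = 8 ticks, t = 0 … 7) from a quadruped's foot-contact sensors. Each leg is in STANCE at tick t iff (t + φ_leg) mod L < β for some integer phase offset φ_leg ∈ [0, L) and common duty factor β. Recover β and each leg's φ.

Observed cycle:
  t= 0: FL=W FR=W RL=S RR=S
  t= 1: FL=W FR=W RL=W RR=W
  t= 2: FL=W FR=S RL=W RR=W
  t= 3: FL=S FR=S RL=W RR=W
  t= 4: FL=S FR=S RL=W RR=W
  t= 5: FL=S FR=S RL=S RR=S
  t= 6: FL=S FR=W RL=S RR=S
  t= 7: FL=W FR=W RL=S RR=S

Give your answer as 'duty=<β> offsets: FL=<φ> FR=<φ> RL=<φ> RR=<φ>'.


duty β = stance ticks per leg = 4
FL: stance ticks = 4; W→S at t=3 → φ=5
FR: stance ticks = 4; W→S at t=2 → φ=6
RL: stance ticks = 4; W→S at t=5 → φ=3
RR: stance ticks = 4; W→S at t=5 → φ=3

duty=4 offsets: FL=5 FR=6 RL=3 RR=3


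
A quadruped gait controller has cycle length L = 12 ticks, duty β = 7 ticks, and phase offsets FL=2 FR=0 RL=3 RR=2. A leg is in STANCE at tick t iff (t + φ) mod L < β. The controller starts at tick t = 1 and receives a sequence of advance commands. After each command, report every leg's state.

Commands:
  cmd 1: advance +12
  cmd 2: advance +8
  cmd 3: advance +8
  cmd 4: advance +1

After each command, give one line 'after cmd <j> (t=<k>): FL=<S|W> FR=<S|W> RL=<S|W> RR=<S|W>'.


after cmd 1 (t=13): FL=S FR=S RL=S RR=S
after cmd 2 (t=21): FL=W FR=W RL=S RR=W
after cmd 3 (t=29): FL=W FR=S RL=W RR=W
after cmd 4 (t=30): FL=W FR=S RL=W RR=W

start t=1: FL=S FR=S RL=S RR=S
cmd 1: advance +12 → t=13, phase=(3,1,4,3) → FL=S FR=S RL=S RR=S
cmd 2: advance +8 → t=21, phase=(11,9,0,11) → FL=W FR=W RL=S RR=W
cmd 3: advance +8 → t=29, phase=(7,5,8,7) → FL=W FR=S RL=W RR=W
cmd 4: advance +1 → t=30, phase=(8,6,9,8) → FL=W FR=S RL=W RR=W


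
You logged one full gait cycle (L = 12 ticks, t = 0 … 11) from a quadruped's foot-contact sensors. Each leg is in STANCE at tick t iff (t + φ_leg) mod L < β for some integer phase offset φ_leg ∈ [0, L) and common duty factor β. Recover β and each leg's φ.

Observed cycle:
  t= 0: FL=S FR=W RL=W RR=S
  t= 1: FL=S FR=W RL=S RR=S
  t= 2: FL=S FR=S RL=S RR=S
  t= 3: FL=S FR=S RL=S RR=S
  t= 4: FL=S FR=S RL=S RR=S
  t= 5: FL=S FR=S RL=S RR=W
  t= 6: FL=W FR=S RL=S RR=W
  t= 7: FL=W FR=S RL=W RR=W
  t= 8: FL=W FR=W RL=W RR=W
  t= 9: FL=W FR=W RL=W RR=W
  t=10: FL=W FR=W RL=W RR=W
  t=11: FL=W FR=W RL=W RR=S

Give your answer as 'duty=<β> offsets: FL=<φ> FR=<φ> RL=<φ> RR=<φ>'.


duty β = stance ticks per leg = 6
FL: stance ticks = 6; W→S at t=0 → φ=0
FR: stance ticks = 6; W→S at t=2 → φ=10
RL: stance ticks = 6; W→S at t=1 → φ=11
RR: stance ticks = 6; W→S at t=11 → φ=1

duty=6 offsets: FL=0 FR=10 RL=11 RR=1


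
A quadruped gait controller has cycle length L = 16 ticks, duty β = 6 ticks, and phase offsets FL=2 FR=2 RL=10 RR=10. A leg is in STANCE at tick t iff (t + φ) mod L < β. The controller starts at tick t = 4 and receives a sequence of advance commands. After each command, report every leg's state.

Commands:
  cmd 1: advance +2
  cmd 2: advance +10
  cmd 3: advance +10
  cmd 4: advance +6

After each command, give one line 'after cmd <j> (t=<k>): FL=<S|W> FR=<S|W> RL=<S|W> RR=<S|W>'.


after cmd 1 (t=6): FL=W FR=W RL=S RR=S
after cmd 2 (t=16): FL=S FR=S RL=W RR=W
after cmd 3 (t=26): FL=W FR=W RL=S RR=S
after cmd 4 (t=32): FL=S FR=S RL=W RR=W

start t=4: FL=W FR=W RL=W RR=W
cmd 1: advance +2 → t=6, phase=(8,8,0,0) → FL=W FR=W RL=S RR=S
cmd 2: advance +10 → t=16, phase=(2,2,10,10) → FL=S FR=S RL=W RR=W
cmd 3: advance +10 → t=26, phase=(12,12,4,4) → FL=W FR=W RL=S RR=S
cmd 4: advance +6 → t=32, phase=(2,2,10,10) → FL=S FR=S RL=W RR=W


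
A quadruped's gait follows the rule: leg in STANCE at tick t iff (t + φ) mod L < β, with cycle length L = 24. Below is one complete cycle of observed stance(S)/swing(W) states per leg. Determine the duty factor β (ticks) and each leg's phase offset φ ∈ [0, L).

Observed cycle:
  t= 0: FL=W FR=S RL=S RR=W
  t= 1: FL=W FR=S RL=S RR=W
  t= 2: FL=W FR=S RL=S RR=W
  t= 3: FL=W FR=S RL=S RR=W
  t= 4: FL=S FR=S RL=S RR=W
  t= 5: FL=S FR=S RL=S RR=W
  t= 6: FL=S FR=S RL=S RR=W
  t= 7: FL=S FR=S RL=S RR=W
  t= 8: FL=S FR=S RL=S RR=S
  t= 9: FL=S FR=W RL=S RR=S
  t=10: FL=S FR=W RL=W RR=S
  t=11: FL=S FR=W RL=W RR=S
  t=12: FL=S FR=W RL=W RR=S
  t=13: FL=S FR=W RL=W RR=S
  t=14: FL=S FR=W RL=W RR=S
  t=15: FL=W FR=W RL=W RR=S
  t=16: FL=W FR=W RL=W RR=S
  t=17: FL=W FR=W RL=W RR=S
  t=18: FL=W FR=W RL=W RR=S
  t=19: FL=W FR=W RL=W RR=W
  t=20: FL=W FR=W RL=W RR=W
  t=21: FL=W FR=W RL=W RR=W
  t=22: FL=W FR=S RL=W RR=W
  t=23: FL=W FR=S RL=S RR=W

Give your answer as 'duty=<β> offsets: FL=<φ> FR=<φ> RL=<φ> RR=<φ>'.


duty β = stance ticks per leg = 11
FL: stance ticks = 11; W→S at t=4 → φ=20
FR: stance ticks = 11; W→S at t=22 → φ=2
RL: stance ticks = 11; W→S at t=23 → φ=1
RR: stance ticks = 11; W→S at t=8 → φ=16

duty=11 offsets: FL=20 FR=2 RL=1 RR=16


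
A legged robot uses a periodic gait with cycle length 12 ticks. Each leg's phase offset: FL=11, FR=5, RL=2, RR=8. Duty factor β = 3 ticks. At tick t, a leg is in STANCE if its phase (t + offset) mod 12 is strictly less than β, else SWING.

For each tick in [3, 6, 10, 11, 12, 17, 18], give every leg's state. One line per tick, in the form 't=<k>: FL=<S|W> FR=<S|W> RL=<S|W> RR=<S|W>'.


t=3: phase=(2,8,5,11) vs β=3 → FL=S FR=W RL=W RR=W
t=6: phase=(5,11,8,2) vs β=3 → FL=W FR=W RL=W RR=S
t=10: phase=(9,3,0,6) vs β=3 → FL=W FR=W RL=S RR=W
t=11: phase=(10,4,1,7) vs β=3 → FL=W FR=W RL=S RR=W
t=12: phase=(11,5,2,8) vs β=3 → FL=W FR=W RL=S RR=W
t=17: phase=(4,10,7,1) vs β=3 → FL=W FR=W RL=W RR=S
t=18: phase=(5,11,8,2) vs β=3 → FL=W FR=W RL=W RR=S

t=3: FL=S FR=W RL=W RR=W
t=6: FL=W FR=W RL=W RR=S
t=10: FL=W FR=W RL=S RR=W
t=11: FL=W FR=W RL=S RR=W
t=12: FL=W FR=W RL=S RR=W
t=17: FL=W FR=W RL=W RR=S
t=18: FL=W FR=W RL=W RR=S


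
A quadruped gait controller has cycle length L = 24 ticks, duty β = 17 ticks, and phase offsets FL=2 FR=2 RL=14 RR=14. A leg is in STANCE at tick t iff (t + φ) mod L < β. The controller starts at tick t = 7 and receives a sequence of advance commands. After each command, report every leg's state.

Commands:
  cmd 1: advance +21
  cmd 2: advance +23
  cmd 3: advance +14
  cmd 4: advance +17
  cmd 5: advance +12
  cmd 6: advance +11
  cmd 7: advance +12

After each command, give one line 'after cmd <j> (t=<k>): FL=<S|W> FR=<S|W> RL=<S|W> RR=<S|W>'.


start t=7: FL=S FR=S RL=W RR=W
cmd 1: advance +21 → t=28, phase=(6,6,18,18) → FL=S FR=S RL=W RR=W
cmd 2: advance +23 → t=51, phase=(5,5,17,17) → FL=S FR=S RL=W RR=W
cmd 3: advance +14 → t=65, phase=(19,19,7,7) → FL=W FR=W RL=S RR=S
cmd 4: advance +17 → t=82, phase=(12,12,0,0) → FL=S FR=S RL=S RR=S
cmd 5: advance +12 → t=94, phase=(0,0,12,12) → FL=S FR=S RL=S RR=S
cmd 6: advance +11 → t=105, phase=(11,11,23,23) → FL=S FR=S RL=W RR=W
cmd 7: advance +12 → t=117, phase=(23,23,11,11) → FL=W FR=W RL=S RR=S

after cmd 1 (t=28): FL=S FR=S RL=W RR=W
after cmd 2 (t=51): FL=S FR=S RL=W RR=W
after cmd 3 (t=65): FL=W FR=W RL=S RR=S
after cmd 4 (t=82): FL=S FR=S RL=S RR=S
after cmd 5 (t=94): FL=S FR=S RL=S RR=S
after cmd 6 (t=105): FL=S FR=S RL=W RR=W
after cmd 7 (t=117): FL=W FR=W RL=S RR=S


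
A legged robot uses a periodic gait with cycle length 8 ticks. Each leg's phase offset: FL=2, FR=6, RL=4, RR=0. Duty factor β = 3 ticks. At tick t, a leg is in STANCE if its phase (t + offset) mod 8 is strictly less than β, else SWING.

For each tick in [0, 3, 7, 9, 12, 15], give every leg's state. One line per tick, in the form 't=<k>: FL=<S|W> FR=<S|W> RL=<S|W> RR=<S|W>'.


t=0: FL=S FR=W RL=W RR=S
t=3: FL=W FR=S RL=W RR=W
t=7: FL=S FR=W RL=W RR=W
t=9: FL=W FR=W RL=W RR=S
t=12: FL=W FR=S RL=S RR=W
t=15: FL=S FR=W RL=W RR=W

t=0: phase=(2,6,4,0) vs β=3 → FL=S FR=W RL=W RR=S
t=3: phase=(5,1,7,3) vs β=3 → FL=W FR=S RL=W RR=W
t=7: phase=(1,5,3,7) vs β=3 → FL=S FR=W RL=W RR=W
t=9: phase=(3,7,5,1) vs β=3 → FL=W FR=W RL=W RR=S
t=12: phase=(6,2,0,4) vs β=3 → FL=W FR=S RL=S RR=W
t=15: phase=(1,5,3,7) vs β=3 → FL=S FR=W RL=W RR=W


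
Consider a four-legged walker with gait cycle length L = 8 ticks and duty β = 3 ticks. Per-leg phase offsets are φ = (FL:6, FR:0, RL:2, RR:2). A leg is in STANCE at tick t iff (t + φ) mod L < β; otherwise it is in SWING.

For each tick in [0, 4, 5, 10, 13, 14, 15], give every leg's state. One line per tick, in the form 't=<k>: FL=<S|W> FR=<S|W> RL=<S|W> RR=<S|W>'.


t=0: phase=(6,0,2,2) vs β=3 → FL=W FR=S RL=S RR=S
t=4: phase=(2,4,6,6) vs β=3 → FL=S FR=W RL=W RR=W
t=5: phase=(3,5,7,7) vs β=3 → FL=W FR=W RL=W RR=W
t=10: phase=(0,2,4,4) vs β=3 → FL=S FR=S RL=W RR=W
t=13: phase=(3,5,7,7) vs β=3 → FL=W FR=W RL=W RR=W
t=14: phase=(4,6,0,0) vs β=3 → FL=W FR=W RL=S RR=S
t=15: phase=(5,7,1,1) vs β=3 → FL=W FR=W RL=S RR=S

t=0: FL=W FR=S RL=S RR=S
t=4: FL=S FR=W RL=W RR=W
t=5: FL=W FR=W RL=W RR=W
t=10: FL=S FR=S RL=W RR=W
t=13: FL=W FR=W RL=W RR=W
t=14: FL=W FR=W RL=S RR=S
t=15: FL=W FR=W RL=S RR=S


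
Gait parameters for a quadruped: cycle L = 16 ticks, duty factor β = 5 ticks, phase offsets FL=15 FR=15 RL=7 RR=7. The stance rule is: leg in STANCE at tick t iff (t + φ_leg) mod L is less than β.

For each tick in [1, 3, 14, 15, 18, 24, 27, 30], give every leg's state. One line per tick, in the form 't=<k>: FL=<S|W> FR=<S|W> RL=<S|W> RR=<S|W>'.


t=1: phase=(0,0,8,8) vs β=5 → FL=S FR=S RL=W RR=W
t=3: phase=(2,2,10,10) vs β=5 → FL=S FR=S RL=W RR=W
t=14: phase=(13,13,5,5) vs β=5 → FL=W FR=W RL=W RR=W
t=15: phase=(14,14,6,6) vs β=5 → FL=W FR=W RL=W RR=W
t=18: phase=(1,1,9,9) vs β=5 → FL=S FR=S RL=W RR=W
t=24: phase=(7,7,15,15) vs β=5 → FL=W FR=W RL=W RR=W
t=27: phase=(10,10,2,2) vs β=5 → FL=W FR=W RL=S RR=S
t=30: phase=(13,13,5,5) vs β=5 → FL=W FR=W RL=W RR=W

t=1: FL=S FR=S RL=W RR=W
t=3: FL=S FR=S RL=W RR=W
t=14: FL=W FR=W RL=W RR=W
t=15: FL=W FR=W RL=W RR=W
t=18: FL=S FR=S RL=W RR=W
t=24: FL=W FR=W RL=W RR=W
t=27: FL=W FR=W RL=S RR=S
t=30: FL=W FR=W RL=W RR=W


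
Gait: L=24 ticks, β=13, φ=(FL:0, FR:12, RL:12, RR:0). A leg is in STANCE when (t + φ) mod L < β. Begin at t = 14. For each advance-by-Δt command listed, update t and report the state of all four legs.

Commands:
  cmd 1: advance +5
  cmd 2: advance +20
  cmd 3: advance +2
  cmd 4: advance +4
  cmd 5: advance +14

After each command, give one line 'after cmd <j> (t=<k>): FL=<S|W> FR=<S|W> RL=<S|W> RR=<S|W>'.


start t=14: FL=W FR=S RL=S RR=W
cmd 1: advance +5 → t=19, phase=(19,7,7,19) → FL=W FR=S RL=S RR=W
cmd 2: advance +20 → t=39, phase=(15,3,3,15) → FL=W FR=S RL=S RR=W
cmd 3: advance +2 → t=41, phase=(17,5,5,17) → FL=W FR=S RL=S RR=W
cmd 4: advance +4 → t=45, phase=(21,9,9,21) → FL=W FR=S RL=S RR=W
cmd 5: advance +14 → t=59, phase=(11,23,23,11) → FL=S FR=W RL=W RR=S

after cmd 1 (t=19): FL=W FR=S RL=S RR=W
after cmd 2 (t=39): FL=W FR=S RL=S RR=W
after cmd 3 (t=41): FL=W FR=S RL=S RR=W
after cmd 4 (t=45): FL=W FR=S RL=S RR=W
after cmd 5 (t=59): FL=S FR=W RL=W RR=S


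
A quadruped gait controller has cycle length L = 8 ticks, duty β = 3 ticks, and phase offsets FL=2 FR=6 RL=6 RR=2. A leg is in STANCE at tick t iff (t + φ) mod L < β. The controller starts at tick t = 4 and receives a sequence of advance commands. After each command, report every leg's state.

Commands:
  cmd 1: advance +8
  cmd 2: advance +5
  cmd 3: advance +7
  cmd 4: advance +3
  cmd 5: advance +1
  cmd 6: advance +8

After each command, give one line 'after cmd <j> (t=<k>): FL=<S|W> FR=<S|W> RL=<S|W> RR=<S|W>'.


start t=4: FL=W FR=S RL=S RR=W
cmd 1: advance +8 → t=12, phase=(6,2,2,6) → FL=W FR=S RL=S RR=W
cmd 2: advance +5 → t=17, phase=(3,7,7,3) → FL=W FR=W RL=W RR=W
cmd 3: advance +7 → t=24, phase=(2,6,6,2) → FL=S FR=W RL=W RR=S
cmd 4: advance +3 → t=27, phase=(5,1,1,5) → FL=W FR=S RL=S RR=W
cmd 5: advance +1 → t=28, phase=(6,2,2,6) → FL=W FR=S RL=S RR=W
cmd 6: advance +8 → t=36, phase=(6,2,2,6) → FL=W FR=S RL=S RR=W

after cmd 1 (t=12): FL=W FR=S RL=S RR=W
after cmd 2 (t=17): FL=W FR=W RL=W RR=W
after cmd 3 (t=24): FL=S FR=W RL=W RR=S
after cmd 4 (t=27): FL=W FR=S RL=S RR=W
after cmd 5 (t=28): FL=W FR=S RL=S RR=W
after cmd 6 (t=36): FL=W FR=S RL=S RR=W


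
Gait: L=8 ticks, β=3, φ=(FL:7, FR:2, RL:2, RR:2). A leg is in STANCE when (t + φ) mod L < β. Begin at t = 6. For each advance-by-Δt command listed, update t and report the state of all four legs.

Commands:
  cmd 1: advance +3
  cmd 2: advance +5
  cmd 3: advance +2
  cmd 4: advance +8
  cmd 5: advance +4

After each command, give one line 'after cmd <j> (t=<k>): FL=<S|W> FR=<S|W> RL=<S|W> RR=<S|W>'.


start t=6: FL=W FR=S RL=S RR=S
cmd 1: advance +3 → t=9, phase=(0,3,3,3) → FL=S FR=W RL=W RR=W
cmd 2: advance +5 → t=14, phase=(5,0,0,0) → FL=W FR=S RL=S RR=S
cmd 3: advance +2 → t=16, phase=(7,2,2,2) → FL=W FR=S RL=S RR=S
cmd 4: advance +8 → t=24, phase=(7,2,2,2) → FL=W FR=S RL=S RR=S
cmd 5: advance +4 → t=28, phase=(3,6,6,6) → FL=W FR=W RL=W RR=W

after cmd 1 (t=9): FL=S FR=W RL=W RR=W
after cmd 2 (t=14): FL=W FR=S RL=S RR=S
after cmd 3 (t=16): FL=W FR=S RL=S RR=S
after cmd 4 (t=24): FL=W FR=S RL=S RR=S
after cmd 5 (t=28): FL=W FR=W RL=W RR=W


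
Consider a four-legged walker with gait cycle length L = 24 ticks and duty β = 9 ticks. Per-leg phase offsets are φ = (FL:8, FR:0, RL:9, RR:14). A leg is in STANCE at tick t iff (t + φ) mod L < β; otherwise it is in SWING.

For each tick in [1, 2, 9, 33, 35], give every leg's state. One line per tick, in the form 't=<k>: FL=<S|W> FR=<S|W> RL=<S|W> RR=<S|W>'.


t=1: phase=(9,1,10,15) vs β=9 → FL=W FR=S RL=W RR=W
t=2: phase=(10,2,11,16) vs β=9 → FL=W FR=S RL=W RR=W
t=9: phase=(17,9,18,23) vs β=9 → FL=W FR=W RL=W RR=W
t=33: phase=(17,9,18,23) vs β=9 → FL=W FR=W RL=W RR=W
t=35: phase=(19,11,20,1) vs β=9 → FL=W FR=W RL=W RR=S

t=1: FL=W FR=S RL=W RR=W
t=2: FL=W FR=S RL=W RR=W
t=9: FL=W FR=W RL=W RR=W
t=33: FL=W FR=W RL=W RR=W
t=35: FL=W FR=W RL=W RR=S


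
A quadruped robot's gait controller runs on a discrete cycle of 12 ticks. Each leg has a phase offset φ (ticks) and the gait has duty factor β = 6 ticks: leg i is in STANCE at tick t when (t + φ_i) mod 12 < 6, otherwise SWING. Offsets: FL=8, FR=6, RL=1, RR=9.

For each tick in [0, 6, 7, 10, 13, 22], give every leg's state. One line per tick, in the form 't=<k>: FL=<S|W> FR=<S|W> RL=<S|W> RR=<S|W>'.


t=0: FL=W FR=W RL=S RR=W
t=6: FL=S FR=S RL=W RR=S
t=7: FL=S FR=S RL=W RR=S
t=10: FL=W FR=S RL=W RR=W
t=13: FL=W FR=W RL=S RR=W
t=22: FL=W FR=S RL=W RR=W

t=0: phase=(8,6,1,9) vs β=6 → FL=W FR=W RL=S RR=W
t=6: phase=(2,0,7,3) vs β=6 → FL=S FR=S RL=W RR=S
t=7: phase=(3,1,8,4) vs β=6 → FL=S FR=S RL=W RR=S
t=10: phase=(6,4,11,7) vs β=6 → FL=W FR=S RL=W RR=W
t=13: phase=(9,7,2,10) vs β=6 → FL=W FR=W RL=S RR=W
t=22: phase=(6,4,11,7) vs β=6 → FL=W FR=S RL=W RR=W


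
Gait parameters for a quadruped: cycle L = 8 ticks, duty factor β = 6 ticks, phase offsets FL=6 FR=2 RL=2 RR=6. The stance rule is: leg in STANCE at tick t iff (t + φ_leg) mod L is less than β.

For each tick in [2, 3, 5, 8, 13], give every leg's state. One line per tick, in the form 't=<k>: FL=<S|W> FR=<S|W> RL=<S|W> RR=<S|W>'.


t=2: FL=S FR=S RL=S RR=S
t=3: FL=S FR=S RL=S RR=S
t=5: FL=S FR=W RL=W RR=S
t=8: FL=W FR=S RL=S RR=W
t=13: FL=S FR=W RL=W RR=S

t=2: phase=(0,4,4,0) vs β=6 → FL=S FR=S RL=S RR=S
t=3: phase=(1,5,5,1) vs β=6 → FL=S FR=S RL=S RR=S
t=5: phase=(3,7,7,3) vs β=6 → FL=S FR=W RL=W RR=S
t=8: phase=(6,2,2,6) vs β=6 → FL=W FR=S RL=S RR=W
t=13: phase=(3,7,7,3) vs β=6 → FL=S FR=W RL=W RR=S


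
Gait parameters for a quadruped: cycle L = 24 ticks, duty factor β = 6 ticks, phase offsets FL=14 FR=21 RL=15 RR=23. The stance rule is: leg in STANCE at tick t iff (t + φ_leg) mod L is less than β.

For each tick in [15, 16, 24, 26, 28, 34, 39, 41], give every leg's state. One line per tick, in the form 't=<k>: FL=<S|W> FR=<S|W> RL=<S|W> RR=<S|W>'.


t=15: FL=S FR=W RL=W RR=W
t=16: FL=W FR=W RL=W RR=W
t=24: FL=W FR=W RL=W RR=W
t=26: FL=W FR=W RL=W RR=S
t=28: FL=W FR=S RL=W RR=S
t=34: FL=S FR=W RL=S RR=W
t=39: FL=S FR=W RL=W RR=W
t=41: FL=W FR=W RL=W RR=W

t=15: phase=(5,12,6,14) vs β=6 → FL=S FR=W RL=W RR=W
t=16: phase=(6,13,7,15) vs β=6 → FL=W FR=W RL=W RR=W
t=24: phase=(14,21,15,23) vs β=6 → FL=W FR=W RL=W RR=W
t=26: phase=(16,23,17,1) vs β=6 → FL=W FR=W RL=W RR=S
t=28: phase=(18,1,19,3) vs β=6 → FL=W FR=S RL=W RR=S
t=34: phase=(0,7,1,9) vs β=6 → FL=S FR=W RL=S RR=W
t=39: phase=(5,12,6,14) vs β=6 → FL=S FR=W RL=W RR=W
t=41: phase=(7,14,8,16) vs β=6 → FL=W FR=W RL=W RR=W


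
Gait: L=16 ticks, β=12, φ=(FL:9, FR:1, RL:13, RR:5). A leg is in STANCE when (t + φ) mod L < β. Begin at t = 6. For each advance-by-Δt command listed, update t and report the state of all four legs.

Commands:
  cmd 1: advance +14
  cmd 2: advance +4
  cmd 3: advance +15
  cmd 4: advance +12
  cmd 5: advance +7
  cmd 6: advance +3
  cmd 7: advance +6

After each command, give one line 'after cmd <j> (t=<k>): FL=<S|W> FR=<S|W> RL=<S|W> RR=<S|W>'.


after cmd 1 (t=20): FL=W FR=S RL=S RR=S
after cmd 2 (t=24): FL=S FR=S RL=S RR=W
after cmd 3 (t=39): FL=S FR=S RL=S RR=W
after cmd 4 (t=51): FL=W FR=S RL=S RR=S
after cmd 5 (t=58): FL=S FR=S RL=S RR=W
after cmd 6 (t=61): FL=S FR=W RL=S RR=S
after cmd 7 (t=67): FL=W FR=S RL=S RR=S

start t=6: FL=W FR=S RL=S RR=S
cmd 1: advance +14 → t=20, phase=(13,5,1,9) → FL=W FR=S RL=S RR=S
cmd 2: advance +4 → t=24, phase=(1,9,5,13) → FL=S FR=S RL=S RR=W
cmd 3: advance +15 → t=39, phase=(0,8,4,12) → FL=S FR=S RL=S RR=W
cmd 4: advance +12 → t=51, phase=(12,4,0,8) → FL=W FR=S RL=S RR=S
cmd 5: advance +7 → t=58, phase=(3,11,7,15) → FL=S FR=S RL=S RR=W
cmd 6: advance +3 → t=61, phase=(6,14,10,2) → FL=S FR=W RL=S RR=S
cmd 7: advance +6 → t=67, phase=(12,4,0,8) → FL=W FR=S RL=S RR=S


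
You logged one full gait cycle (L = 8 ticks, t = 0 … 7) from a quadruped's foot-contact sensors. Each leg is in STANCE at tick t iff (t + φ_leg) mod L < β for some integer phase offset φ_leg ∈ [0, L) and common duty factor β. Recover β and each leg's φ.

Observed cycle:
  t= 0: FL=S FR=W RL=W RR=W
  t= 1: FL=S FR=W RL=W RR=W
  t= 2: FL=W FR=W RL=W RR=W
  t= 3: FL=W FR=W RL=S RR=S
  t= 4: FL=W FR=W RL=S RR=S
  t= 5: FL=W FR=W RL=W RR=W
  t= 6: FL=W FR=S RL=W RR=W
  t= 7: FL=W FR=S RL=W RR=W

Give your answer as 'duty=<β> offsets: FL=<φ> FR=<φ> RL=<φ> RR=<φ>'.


duty=2 offsets: FL=0 FR=2 RL=5 RR=5

duty β = stance ticks per leg = 2
FL: stance ticks = 2; W→S at t=0 → φ=0
FR: stance ticks = 2; W→S at t=6 → φ=2
RL: stance ticks = 2; W→S at t=3 → φ=5
RR: stance ticks = 2; W→S at t=3 → φ=5
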